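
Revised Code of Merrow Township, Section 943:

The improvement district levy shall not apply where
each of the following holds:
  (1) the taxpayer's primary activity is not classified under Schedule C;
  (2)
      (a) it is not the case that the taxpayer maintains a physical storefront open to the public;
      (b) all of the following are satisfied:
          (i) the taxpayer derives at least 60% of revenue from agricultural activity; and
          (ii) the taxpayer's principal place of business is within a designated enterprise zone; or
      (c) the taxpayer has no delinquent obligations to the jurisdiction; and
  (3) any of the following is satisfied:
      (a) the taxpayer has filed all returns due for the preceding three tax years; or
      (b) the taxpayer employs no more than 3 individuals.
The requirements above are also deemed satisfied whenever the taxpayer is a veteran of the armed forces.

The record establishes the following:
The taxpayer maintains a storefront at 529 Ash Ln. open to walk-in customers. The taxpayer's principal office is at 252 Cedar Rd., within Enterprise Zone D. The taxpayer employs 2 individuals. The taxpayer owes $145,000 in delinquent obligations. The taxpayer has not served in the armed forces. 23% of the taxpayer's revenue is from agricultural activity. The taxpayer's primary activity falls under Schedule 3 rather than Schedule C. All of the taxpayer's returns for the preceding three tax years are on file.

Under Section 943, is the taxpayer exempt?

(1) not (Schedule C activity) — holds.
(a) not (has storefront) — not met.
(i) ≥60% agricultural — not met.
(ii) in enterprise zone — satisfied.
So (b) is not satisfied (F AND T).
(c) no delinquency — not satisfied.
So (2) is not satisfied (F OR F OR F).
(a) returns current — met.
(b) ≤ 3 employees — met.
(3): T OR T → true.
Overall = T AND F AND T = false.
Exception (veteran) — not satisfied.
Result: main false OR exception false → false.

No — not exempt.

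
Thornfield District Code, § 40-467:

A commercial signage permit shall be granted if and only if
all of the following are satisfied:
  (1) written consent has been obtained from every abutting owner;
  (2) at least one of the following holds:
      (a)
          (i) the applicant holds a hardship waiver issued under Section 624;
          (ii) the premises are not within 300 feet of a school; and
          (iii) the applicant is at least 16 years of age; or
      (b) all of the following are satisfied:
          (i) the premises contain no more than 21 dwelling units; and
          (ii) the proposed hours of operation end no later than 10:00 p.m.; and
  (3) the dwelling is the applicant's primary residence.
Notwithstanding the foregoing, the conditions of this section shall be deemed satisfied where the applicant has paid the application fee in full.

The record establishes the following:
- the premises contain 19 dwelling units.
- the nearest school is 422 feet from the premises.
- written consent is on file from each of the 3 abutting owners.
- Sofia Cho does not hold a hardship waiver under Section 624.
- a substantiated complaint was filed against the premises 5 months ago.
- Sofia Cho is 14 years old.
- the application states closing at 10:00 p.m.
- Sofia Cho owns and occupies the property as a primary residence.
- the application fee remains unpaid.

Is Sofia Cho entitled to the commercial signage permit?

(1) all abutters consent — satisfied.
(i) hardship waiver — not met.
(ii) ≥300 ft from school — met.
(iii) age ≥ 16 — not met.
So (a) is not satisfied (F AND T AND F).
(i) ≤ 21 units — holds.
(ii) closes by 10 p.m. — holds.
(b) = T AND T = true.
So (2) is satisfied (F OR T).
(3) primary residence — met.
Overall = T AND T AND T = true.
Exception (fee paid) — not satisfied.
Result: main true OR exception false → true.

Yes — granted.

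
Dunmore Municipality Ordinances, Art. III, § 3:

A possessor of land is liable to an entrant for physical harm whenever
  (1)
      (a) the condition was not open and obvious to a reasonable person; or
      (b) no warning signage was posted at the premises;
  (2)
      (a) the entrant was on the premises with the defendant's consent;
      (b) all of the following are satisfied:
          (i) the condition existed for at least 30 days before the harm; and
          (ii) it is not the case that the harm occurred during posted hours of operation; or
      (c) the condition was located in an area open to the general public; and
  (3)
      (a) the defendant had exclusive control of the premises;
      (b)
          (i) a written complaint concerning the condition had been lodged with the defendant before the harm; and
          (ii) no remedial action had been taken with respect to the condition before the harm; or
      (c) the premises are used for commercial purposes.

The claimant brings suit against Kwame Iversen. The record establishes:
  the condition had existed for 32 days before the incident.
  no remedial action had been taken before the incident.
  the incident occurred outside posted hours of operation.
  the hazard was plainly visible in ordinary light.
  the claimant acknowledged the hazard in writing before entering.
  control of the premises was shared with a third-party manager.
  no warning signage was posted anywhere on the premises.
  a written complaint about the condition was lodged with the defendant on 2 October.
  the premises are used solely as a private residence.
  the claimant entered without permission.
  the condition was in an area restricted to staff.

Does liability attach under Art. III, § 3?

(a) not open/obvious — fails.
(b) no signage posted — satisfied.
So (1) is satisfied (F OR T).
(a) consent to enter — not satisfied.
(i) condition ≥30 days old — satisfied.
(ii) not (during posted hours) — satisfied.
(b) = T AND T = true.
(c) public area — fails.
(2): F OR T OR F → true.
(a) exclusive control — not satisfied.
(i) complaint lodged — satisfied.
(ii) no remedial action — satisfied.
(b): T AND T → true.
(c) commercial use — fails.
(3) = F OR T OR F = true.
Overall: T AND T AND T → true.

Yes — liable.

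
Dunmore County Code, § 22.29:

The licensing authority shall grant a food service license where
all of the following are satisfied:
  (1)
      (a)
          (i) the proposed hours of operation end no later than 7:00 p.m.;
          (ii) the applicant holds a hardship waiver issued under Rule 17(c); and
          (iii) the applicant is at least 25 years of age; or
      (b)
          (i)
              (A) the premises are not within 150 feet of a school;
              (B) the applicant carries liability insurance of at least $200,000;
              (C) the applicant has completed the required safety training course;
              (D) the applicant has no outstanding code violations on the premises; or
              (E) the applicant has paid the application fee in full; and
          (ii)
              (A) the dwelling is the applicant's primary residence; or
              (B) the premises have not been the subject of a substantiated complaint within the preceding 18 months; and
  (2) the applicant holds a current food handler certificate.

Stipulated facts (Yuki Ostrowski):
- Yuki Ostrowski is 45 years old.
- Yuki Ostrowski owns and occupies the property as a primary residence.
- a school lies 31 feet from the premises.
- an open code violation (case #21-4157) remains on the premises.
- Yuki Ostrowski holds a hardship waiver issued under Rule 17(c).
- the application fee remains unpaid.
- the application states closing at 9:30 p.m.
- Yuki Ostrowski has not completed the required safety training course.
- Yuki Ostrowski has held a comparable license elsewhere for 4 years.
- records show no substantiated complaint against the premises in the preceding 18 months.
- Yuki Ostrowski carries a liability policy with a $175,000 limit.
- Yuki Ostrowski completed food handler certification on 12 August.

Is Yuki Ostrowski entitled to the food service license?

No — denied.

(i) closes by 7 p.m. — not met.
(ii) hardship waiver — holds.
(iii) age ≥ 25 — met.
So (a) is not satisfied (F AND T AND T).
(A) ≥150 ft from school — fails.
(B) insurance ≥ $200,000 — not satisfied.
(C) safety training — not met.
(D) no code violations — not met.
(E) fee paid — not satisfied.
(i): F OR F OR F OR F OR F → false.
(A) primary residence — satisfied.
(B) no complaint in 18 mo. — holds.
(ii) = T OR T = true.
(b): F AND T → false.
(1) = F OR F = false.
(2) food handler cert. — holds.
So Overall is not satisfied (F AND T).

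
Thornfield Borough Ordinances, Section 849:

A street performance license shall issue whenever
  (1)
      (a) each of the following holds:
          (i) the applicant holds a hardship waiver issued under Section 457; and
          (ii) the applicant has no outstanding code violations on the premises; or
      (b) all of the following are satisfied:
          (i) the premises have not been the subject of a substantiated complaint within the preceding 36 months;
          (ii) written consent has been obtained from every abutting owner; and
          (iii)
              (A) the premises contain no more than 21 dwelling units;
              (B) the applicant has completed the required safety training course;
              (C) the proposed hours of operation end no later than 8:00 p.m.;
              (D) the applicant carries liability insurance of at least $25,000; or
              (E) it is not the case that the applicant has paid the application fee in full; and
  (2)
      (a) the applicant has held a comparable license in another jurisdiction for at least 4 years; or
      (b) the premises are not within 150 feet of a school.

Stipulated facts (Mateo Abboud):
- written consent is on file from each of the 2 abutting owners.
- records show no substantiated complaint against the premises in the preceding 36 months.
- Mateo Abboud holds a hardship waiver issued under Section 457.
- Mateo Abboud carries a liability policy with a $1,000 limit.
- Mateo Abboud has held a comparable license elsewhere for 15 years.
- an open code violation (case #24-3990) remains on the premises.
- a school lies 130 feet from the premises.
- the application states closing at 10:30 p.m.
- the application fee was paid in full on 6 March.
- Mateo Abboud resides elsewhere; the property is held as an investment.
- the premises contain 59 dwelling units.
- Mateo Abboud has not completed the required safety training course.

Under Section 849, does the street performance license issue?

(i) hardship waiver — satisfied.
(ii) no code violations — fails.
(a): T AND F → false.
(i) no complaint in 36 mo. — satisfied.
(ii) all abutters consent — satisfied.
(A) ≤ 21 units — not satisfied.
(B) safety training — not satisfied.
(C) closes by 8 p.m. — not met.
(D) insurance ≥ $25,000 — not satisfied.
(E) not (fee paid) — not met.
(iii) = F OR F OR F OR F OR F = false.
(b): T AND T AND F → false.
(1): F OR F → false.
(a) prior license ≥ 4 yr — satisfied.
(b) ≥150 ft from school — fails.
(2) = T OR F = true.
Overall = F AND T = false.

No — denied.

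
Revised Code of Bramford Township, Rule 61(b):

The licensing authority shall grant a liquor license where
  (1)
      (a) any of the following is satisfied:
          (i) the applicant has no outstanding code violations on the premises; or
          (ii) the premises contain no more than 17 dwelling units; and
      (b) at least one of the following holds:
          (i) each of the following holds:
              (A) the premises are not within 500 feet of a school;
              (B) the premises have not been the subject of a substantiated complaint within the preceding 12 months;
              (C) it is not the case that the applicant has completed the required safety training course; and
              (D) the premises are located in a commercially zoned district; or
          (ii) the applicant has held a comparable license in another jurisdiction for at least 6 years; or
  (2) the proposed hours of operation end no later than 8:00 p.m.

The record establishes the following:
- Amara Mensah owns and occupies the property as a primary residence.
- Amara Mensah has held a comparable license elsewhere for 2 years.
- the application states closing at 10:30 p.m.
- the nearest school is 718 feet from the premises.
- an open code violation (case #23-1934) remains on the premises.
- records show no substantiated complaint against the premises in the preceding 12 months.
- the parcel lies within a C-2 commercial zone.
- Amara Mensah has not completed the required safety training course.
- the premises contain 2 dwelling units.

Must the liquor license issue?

(i) no code violations — not met.
(ii) ≤ 17 units — satisfied.
(a): F OR T → true.
(A) ≥500 ft from school — satisfied.
(B) no complaint in 12 mo. — satisfied.
(C) not (safety training) — holds.
(D) commercially zoned — met.
(i) = T AND T AND T AND T = true.
(ii) prior license ≥ 6 yr — not met.
(b): T OR F → true.
So (1) is satisfied (T AND T).
(2) closes by 8 p.m. — not satisfied.
Overall: T OR F → true.

Yes — granted.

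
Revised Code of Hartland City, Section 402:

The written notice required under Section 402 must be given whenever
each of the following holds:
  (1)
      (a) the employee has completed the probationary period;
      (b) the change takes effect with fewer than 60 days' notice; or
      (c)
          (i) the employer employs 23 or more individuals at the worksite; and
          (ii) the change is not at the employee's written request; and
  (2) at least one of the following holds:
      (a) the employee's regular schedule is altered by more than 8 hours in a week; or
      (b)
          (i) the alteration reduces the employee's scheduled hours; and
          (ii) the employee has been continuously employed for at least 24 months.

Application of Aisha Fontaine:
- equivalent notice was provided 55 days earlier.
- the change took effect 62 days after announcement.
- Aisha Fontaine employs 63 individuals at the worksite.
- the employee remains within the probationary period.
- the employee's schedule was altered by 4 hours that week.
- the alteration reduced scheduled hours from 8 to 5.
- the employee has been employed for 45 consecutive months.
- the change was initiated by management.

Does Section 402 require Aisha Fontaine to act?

(a) past probation — not met.
(b) < 60 days' notice — not satisfied.
(i) ≥ 23 at site — met.
(ii) not employee-requested — holds.
So (c) is satisfied (T AND T).
(1) = F OR F OR T = true.
(a) schedule shift > 8h — not satisfied.
(i) hours reduced — holds.
(ii) tenure ≥ 24 mo. — holds.
So (b) is satisfied (T AND T).
(2) = F OR T = true.
Overall: T AND T → true.

Yes — required.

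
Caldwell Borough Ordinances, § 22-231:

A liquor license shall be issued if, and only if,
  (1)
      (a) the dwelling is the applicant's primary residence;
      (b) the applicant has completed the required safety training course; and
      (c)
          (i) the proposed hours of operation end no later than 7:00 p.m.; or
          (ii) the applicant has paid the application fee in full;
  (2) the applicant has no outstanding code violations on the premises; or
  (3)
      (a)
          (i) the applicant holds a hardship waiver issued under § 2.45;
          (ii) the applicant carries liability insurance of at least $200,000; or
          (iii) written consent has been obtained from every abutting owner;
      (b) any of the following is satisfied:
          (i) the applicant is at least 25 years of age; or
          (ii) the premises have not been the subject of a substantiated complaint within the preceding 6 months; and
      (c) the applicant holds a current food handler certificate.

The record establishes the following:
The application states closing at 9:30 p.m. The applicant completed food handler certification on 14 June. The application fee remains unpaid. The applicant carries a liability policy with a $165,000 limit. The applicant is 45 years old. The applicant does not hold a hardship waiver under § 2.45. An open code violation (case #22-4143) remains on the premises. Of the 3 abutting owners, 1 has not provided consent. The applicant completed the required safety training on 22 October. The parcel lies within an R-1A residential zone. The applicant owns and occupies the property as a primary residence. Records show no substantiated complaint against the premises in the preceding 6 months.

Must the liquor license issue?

No — denied.

(a) primary residence — holds.
(b) safety training — met.
(i) closes by 7 p.m. — not met.
(ii) fee paid — not satisfied.
(c): F OR F → false.
(1): T AND T AND F → false.
(2) no code violations — fails.
(i) hardship waiver — not satisfied.
(ii) insurance ≥ $200,000 — fails.
(iii) all abutters consent — not met.
(a) = F OR F OR F = false.
(i) age ≥ 25 — satisfied.
(ii) no complaint in 6 mo. — holds.
So (b) is satisfied (T OR T).
(c) food handler cert. — met.
So (3) is not satisfied (F AND T AND T).
Overall = F OR F OR F = false.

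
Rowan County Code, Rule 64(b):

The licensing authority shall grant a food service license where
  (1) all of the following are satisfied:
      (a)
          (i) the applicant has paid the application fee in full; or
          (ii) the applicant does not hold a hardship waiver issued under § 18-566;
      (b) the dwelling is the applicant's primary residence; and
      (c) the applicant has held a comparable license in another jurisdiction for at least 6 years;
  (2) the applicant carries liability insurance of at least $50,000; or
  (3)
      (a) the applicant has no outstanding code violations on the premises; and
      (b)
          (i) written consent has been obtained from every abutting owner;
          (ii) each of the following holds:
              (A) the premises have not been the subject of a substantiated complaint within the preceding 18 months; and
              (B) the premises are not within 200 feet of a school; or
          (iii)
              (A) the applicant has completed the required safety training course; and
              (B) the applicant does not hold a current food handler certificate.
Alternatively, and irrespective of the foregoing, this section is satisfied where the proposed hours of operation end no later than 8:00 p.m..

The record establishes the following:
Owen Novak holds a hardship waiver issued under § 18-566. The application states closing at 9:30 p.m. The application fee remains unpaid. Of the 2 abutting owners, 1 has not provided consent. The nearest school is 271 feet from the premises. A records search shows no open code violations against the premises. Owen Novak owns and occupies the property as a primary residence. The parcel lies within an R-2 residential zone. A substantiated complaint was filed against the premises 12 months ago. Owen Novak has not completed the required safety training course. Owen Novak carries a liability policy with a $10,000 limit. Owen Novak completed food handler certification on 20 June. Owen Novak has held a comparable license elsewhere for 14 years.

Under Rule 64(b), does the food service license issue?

No — denied.

(i) fee paid — fails.
(ii) not (hardship waiver) — not met.
So (a) is not satisfied (F OR F).
(b) primary residence — met.
(c) prior license ≥ 6 yr — holds.
So (1) is not satisfied (F AND T AND T).
(2) insurance ≥ $50,000 — not met.
(a) no code violations — satisfied.
(i) all abutters consent — not satisfied.
(A) no complaint in 18 mo. — not met.
(B) ≥200 ft from school — satisfied.
(ii): F AND T → false.
(A) safety training — not met.
(B) not (food handler cert.) — not met.
So (iii) is not satisfied (F AND F).
So (b) is not satisfied (F OR F OR F).
(3) = T AND F = false.
Overall = F OR F OR F = false.
Exception (closes by 8 p.m.) — not satisfied.
Result: main false OR exception false → false.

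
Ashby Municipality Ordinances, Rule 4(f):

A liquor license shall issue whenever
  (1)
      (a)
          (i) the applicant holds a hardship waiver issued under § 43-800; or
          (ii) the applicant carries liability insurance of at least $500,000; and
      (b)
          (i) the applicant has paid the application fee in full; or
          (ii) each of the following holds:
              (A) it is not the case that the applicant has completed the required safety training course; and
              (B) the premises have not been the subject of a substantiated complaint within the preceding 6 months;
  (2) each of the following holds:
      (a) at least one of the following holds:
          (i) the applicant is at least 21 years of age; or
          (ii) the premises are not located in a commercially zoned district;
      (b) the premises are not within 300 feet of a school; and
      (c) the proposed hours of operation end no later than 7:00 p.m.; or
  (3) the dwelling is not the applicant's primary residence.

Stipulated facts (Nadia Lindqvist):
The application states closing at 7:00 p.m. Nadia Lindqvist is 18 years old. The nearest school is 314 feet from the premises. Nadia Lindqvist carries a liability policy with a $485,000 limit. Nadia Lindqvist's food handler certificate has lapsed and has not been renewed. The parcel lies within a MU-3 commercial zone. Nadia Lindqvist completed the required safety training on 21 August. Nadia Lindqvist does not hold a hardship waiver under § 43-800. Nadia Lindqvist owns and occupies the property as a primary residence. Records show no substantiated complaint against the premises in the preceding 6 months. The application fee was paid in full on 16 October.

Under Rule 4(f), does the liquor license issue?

(i) hardship waiver — fails.
(ii) insurance ≥ $500,000 — not met.
(a): F OR F → false.
(i) fee paid — holds.
(A) not (safety training) — not met.
(B) no complaint in 6 mo. — holds.
(ii): F AND T → false.
(b) = T OR F = true.
(1) = F AND T = false.
(i) age ≥ 21 — not satisfied.
(ii) not (commercially zoned) — not met.
So (a) is not satisfied (F OR F).
(b) ≥300 ft from school — satisfied.
(c) closes by 7 p.m. — met.
(2) = F AND T AND T = false.
(3) not (primary residence) — not met.
Overall = F OR F OR F = false.

No — denied.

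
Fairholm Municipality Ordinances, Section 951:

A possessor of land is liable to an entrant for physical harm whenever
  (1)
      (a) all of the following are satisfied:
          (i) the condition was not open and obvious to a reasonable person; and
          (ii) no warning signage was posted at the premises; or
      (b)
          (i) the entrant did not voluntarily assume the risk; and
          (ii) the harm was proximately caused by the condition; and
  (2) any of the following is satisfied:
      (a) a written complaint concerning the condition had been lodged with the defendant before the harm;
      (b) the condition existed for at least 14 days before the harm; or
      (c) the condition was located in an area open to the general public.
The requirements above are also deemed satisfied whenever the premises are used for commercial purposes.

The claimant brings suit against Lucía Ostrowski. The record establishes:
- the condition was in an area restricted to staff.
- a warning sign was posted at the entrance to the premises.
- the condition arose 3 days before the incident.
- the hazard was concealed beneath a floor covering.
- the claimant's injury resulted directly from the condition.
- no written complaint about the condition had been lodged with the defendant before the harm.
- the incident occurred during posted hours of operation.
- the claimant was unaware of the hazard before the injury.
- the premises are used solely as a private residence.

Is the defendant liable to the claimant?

No — not liable.

(i) not open/obvious — satisfied.
(ii) no signage posted — not met.
(a) = T AND F = false.
(i) no assumed risk — met.
(ii) proximate cause — holds.
So (b) is satisfied (T AND T).
So (1) is satisfied (F OR T).
(a) complaint lodged — fails.
(b) condition ≥14 days old — fails.
(c) public area — not met.
(2): F OR F OR F → false.
So Overall is not satisfied (T AND F).
Exception (commercial use) — not satisfied.
Result: main false OR exception false → false.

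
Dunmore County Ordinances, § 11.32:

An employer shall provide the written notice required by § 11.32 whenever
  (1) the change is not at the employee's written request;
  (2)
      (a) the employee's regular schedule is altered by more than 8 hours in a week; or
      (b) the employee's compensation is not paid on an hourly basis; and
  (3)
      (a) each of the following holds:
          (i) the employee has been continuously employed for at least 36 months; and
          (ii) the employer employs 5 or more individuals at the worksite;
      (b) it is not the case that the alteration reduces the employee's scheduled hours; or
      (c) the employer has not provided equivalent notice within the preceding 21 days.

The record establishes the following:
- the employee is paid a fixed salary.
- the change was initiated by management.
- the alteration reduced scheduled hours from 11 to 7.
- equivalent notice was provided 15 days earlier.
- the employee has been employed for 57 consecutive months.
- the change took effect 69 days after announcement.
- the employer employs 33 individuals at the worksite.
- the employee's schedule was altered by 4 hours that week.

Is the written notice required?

(1) not employee-requested — satisfied.
(a) schedule shift > 8h — not met.
(b) not (hourly-paid) — holds.
(2): F OR T → true.
(i) tenure ≥ 36 mo. — satisfied.
(ii) ≥ 5 at site — holds.
So (a) is satisfied (T AND T).
(b) not (hours reduced) — fails.
(c) no recent notice — not met.
(3): T OR F OR F → true.
Overall = T AND T AND T = true.

Yes — required.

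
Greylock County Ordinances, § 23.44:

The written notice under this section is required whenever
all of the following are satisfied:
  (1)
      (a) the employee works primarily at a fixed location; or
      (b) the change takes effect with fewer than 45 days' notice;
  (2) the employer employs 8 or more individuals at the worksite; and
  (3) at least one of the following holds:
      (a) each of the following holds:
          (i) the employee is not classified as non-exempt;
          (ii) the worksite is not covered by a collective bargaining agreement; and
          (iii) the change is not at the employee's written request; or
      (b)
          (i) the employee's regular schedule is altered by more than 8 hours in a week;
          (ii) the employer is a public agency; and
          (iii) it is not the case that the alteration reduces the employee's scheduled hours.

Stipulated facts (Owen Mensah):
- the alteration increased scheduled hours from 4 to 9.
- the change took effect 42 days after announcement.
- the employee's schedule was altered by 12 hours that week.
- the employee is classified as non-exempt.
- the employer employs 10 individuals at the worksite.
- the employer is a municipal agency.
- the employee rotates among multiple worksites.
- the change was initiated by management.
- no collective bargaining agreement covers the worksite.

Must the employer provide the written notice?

(a) fixed location — fails.
(b) < 45 days' notice — met.
(1): F OR T → true.
(2) ≥ 8 at site — satisfied.
(i) not (non-exempt) — fails.
(ii) no CBA — met.
(iii) not employee-requested — satisfied.
(a) = F AND T AND T = false.
(i) schedule shift > 8h — holds.
(ii) public agency — satisfied.
(iii) not (hours reduced) — satisfied.
(b): T AND T AND T → true.
(3): F OR T → true.
Overall: T AND T AND T → true.

Yes — required.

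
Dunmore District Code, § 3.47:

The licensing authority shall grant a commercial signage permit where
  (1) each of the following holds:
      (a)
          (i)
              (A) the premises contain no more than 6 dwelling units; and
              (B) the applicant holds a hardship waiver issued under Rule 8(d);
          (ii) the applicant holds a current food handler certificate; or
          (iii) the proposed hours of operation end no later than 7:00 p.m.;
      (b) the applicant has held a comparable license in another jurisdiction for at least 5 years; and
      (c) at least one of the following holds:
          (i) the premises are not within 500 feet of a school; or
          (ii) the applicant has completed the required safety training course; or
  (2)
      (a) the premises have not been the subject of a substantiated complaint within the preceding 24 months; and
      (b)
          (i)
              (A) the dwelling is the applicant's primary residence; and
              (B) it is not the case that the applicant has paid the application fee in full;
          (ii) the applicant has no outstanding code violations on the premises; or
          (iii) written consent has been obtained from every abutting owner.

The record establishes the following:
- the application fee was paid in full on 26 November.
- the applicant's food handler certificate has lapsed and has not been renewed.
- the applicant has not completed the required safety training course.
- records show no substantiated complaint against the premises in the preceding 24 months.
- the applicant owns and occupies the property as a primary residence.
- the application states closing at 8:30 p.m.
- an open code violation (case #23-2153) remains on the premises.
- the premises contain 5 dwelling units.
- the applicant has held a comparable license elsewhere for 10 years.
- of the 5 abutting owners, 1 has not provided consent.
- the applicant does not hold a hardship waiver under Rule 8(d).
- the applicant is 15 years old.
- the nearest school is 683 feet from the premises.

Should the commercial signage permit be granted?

No — denied.

(A) ≤ 6 units — met.
(B) hardship waiver — not met.
(i): T AND F → false.
(ii) food handler cert. — not met.
(iii) closes by 7 p.m. — not met.
(a) = F OR F OR F = false.
(b) prior license ≥ 5 yr — met.
(i) ≥500 ft from school — holds.
(ii) safety training — not satisfied.
(c) = T OR F = true.
So (1) is not satisfied (F AND T AND T).
(a) no complaint in 24 mo. — holds.
(A) primary residence — satisfied.
(B) not (fee paid) — fails.
(i) = T AND F = false.
(ii) no code violations — not satisfied.
(iii) all abutters consent — not satisfied.
So (b) is not satisfied (F OR F OR F).
(2): T AND F → false.
So Overall is not satisfied (F OR F).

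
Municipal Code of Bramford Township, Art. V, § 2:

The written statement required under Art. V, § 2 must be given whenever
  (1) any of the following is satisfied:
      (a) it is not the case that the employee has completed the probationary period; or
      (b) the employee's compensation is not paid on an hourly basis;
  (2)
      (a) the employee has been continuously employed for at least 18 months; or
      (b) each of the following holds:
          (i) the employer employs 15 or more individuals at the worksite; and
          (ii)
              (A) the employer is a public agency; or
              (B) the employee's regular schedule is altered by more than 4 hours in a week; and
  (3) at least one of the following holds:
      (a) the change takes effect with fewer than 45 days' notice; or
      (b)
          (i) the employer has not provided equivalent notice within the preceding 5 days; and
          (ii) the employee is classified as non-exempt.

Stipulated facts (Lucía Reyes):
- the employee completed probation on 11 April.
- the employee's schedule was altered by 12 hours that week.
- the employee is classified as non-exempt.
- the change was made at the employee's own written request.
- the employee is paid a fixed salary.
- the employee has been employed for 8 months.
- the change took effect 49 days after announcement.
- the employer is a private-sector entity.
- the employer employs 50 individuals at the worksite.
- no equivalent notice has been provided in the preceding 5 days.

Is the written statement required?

Yes — required.

(a) not (past probation) — not satisfied.
(b) not (hourly-paid) — met.
(1): F OR T → true.
(a) tenure ≥ 18 mo. — not met.
(i) ≥ 15 at site — met.
(A) public agency — not met.
(B) schedule shift > 4h — met.
(ii): F OR T → true.
So (b) is satisfied (T AND T).
So (2) is satisfied (F OR T).
(a) < 45 days' notice — fails.
(i) no recent notice — satisfied.
(ii) non-exempt — met.
(b): T AND T → true.
So (3) is satisfied (F OR T).
Overall = T AND T AND T = true.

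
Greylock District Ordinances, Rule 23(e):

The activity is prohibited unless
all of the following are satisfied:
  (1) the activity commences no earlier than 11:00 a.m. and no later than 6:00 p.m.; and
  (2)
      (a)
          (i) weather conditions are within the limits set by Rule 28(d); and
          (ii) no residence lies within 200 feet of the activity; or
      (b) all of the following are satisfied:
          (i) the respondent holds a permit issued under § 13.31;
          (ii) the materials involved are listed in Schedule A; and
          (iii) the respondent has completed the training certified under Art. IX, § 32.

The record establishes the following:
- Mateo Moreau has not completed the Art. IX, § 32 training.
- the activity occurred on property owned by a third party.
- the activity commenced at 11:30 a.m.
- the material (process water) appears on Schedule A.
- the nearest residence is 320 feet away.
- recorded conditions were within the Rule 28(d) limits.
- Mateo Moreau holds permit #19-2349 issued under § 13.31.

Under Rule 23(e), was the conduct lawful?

Yes — lawful.

(1) start within hours — met.
(i) weather ok — met.
(ii) no residence in 200 ft — holds.
(a): T AND T → true.
(i) holds permit — met.
(ii) Schedule A material — satisfied.
(iii) training certified — fails.
(b) = T AND T AND F = false.
(2): T OR F → true.
Overall: T AND T → true.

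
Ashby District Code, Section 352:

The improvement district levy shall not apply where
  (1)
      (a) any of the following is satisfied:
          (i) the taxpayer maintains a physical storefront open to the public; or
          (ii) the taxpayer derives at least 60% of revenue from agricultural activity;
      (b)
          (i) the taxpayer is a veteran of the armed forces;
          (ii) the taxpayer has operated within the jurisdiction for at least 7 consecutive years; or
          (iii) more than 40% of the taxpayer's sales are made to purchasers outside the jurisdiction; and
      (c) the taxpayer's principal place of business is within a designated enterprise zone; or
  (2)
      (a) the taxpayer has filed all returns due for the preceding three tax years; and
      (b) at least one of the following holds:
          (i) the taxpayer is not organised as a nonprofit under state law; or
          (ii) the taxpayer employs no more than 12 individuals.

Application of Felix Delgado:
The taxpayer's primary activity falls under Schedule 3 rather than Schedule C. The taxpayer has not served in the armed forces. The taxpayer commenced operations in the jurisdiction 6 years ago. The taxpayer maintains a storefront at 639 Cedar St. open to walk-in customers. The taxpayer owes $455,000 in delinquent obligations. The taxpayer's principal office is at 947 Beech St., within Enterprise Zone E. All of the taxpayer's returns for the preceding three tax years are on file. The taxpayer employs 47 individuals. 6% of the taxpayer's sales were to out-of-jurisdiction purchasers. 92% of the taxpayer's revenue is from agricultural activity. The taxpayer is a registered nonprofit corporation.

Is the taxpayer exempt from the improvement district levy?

(i) has storefront — holds.
(ii) ≥60% agricultural — met.
(a) = T OR T = true.
(i) veteran — not met.
(ii) ≥ 7 yrs in jurisdiction — not met.
(iii) >40% out-of-jur. sales — fails.
So (b) is not satisfied (F OR F OR F).
(c) in enterprise zone — holds.
(1) = T AND F AND T = false.
(a) returns current — satisfied.
(i) not (nonprofit) — fails.
(ii) ≤ 12 employees — fails.
(b) = F OR F = false.
(2): T AND F → false.
Overall = F OR F = false.

No — not exempt.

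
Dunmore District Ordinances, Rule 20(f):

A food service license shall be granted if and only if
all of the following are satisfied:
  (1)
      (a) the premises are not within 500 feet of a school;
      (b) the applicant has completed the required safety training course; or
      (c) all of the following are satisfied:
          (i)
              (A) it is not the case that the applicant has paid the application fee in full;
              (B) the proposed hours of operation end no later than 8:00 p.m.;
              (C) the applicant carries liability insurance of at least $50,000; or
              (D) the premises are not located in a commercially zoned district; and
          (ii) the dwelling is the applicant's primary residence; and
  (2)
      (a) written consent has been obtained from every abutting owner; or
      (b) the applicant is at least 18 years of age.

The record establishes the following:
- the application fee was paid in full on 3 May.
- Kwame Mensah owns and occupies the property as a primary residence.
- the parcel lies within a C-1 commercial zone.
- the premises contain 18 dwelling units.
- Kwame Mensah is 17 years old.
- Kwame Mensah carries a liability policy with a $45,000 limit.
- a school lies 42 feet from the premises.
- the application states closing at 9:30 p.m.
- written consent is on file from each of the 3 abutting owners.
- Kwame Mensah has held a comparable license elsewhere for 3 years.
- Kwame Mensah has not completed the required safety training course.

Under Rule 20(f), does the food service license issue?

(a) ≥500 ft from school — not satisfied.
(b) safety training — fails.
(A) not (fee paid) — not met.
(B) closes by 8 p.m. — fails.
(C) insurance ≥ $50,000 — fails.
(D) not (commercially zoned) — fails.
(i): F OR F OR F OR F → false.
(ii) primary residence — met.
(c): F AND T → false.
(1): F OR F OR F → false.
(a) all abutters consent — holds.
(b) age ≥ 18 — not satisfied.
(2) = T OR F = true.
Overall: F AND T → false.

No — denied.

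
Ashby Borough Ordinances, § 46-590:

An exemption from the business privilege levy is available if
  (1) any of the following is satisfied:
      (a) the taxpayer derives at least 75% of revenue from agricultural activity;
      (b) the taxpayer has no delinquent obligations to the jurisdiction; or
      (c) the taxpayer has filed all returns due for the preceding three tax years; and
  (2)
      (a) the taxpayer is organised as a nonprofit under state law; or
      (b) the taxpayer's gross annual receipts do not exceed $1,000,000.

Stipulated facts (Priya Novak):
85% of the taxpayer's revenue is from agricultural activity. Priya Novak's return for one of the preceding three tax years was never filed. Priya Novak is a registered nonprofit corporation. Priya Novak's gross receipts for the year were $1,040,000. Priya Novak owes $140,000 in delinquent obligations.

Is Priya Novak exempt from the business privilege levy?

Yes — exempt.

(a) ≥75% agricultural — holds.
(b) no delinquency — not met.
(c) returns current — fails.
So (1) is satisfied (T OR F OR F).
(a) nonprofit — met.
(b) receipts ≤ $1,000,000 — fails.
So (2) is satisfied (T OR F).
So Overall is satisfied (T AND T).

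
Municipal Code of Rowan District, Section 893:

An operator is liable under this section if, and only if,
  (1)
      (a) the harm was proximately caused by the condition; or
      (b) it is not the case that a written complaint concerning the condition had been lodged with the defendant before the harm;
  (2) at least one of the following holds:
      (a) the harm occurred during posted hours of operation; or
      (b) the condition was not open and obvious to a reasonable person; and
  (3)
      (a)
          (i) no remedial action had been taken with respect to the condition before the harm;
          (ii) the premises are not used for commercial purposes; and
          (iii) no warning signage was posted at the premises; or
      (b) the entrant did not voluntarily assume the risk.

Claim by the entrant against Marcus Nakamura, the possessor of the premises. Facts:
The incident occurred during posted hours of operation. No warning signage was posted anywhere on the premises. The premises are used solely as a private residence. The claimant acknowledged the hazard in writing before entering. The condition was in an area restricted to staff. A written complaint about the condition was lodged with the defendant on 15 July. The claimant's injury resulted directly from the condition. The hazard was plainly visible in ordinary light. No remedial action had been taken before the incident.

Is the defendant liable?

(a) proximate cause — met.
(b) not (complaint lodged) — not met.
(1): T OR F → true.
(a) during posted hours — met.
(b) not open/obvious — fails.
(2) = T OR F = true.
(i) no remedial action — met.
(ii) not (commercial use) — satisfied.
(iii) no signage posted — met.
(a): T AND T AND T → true.
(b) no assumed risk — fails.
(3): T OR F → true.
Overall = T AND T AND T = true.

Yes — liable.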